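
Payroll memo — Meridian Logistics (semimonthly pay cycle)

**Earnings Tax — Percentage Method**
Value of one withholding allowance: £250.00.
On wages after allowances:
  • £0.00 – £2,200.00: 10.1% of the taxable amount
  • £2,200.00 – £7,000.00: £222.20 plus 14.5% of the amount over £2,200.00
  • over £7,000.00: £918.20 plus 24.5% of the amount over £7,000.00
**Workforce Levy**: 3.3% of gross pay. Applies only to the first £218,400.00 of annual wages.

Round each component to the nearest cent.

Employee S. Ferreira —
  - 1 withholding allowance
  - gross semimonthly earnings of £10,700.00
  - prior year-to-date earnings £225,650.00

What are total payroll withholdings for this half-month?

Earnings Tax: taxable = £10,700.00 − 1×£250.00 = £10,450.00
  £918.20 + 24.5% × (£10,450.00 − £7,000.00) = £918.20 + 24.5% × £3,450.00 = £1,763.45
Workforce Levy: YTD £225,650.00 ≥ cap £218,400.00 → £0.00
Total: £1,763.45 + £0.00 = £1,763.45

£1,763.45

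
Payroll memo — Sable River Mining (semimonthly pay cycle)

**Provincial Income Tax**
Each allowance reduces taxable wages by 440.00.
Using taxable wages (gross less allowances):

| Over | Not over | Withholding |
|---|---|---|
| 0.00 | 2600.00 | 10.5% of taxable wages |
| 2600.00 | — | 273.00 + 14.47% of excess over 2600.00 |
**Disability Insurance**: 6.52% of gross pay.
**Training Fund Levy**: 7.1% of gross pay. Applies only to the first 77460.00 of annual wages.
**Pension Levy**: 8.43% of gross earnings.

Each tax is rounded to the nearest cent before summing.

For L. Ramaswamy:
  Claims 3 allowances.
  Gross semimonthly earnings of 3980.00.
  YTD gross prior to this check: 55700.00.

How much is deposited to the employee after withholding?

Provincial Income Tax: taxable = 3980.00 − 3×440.00 = 2660.00
  273.00 + 14.47% × (2660.00 − 2600.00) = 273.00 + 14.47% × 60.00 = 281.68
Disability Insurance: 6.52% × 3980.00 = 259.50
Training Fund Levy: 7.1% × 3980.00 = 282.58
Pension Levy: 8.43% × 3980.00 = 335.51
Total withheld: 281.68 + 259.50 + 282.58 + 335.51 = 1159.27
Net pay: 3980.00 − 1159.27 = 2820.73

2820.73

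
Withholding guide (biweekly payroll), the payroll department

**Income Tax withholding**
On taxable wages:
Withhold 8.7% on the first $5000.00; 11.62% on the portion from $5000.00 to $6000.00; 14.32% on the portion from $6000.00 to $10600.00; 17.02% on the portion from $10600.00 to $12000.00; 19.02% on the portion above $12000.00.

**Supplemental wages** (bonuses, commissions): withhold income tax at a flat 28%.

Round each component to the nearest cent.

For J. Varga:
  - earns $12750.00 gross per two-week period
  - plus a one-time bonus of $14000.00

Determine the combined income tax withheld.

$5510.85

Income Tax: taxable = $12750.00
  $1448.20 + 19.02% × ($12750.00 − $12000.00) = $1448.20 + 19.02% × $750.00 = $1590.85
Supplemental (28% flat on bonus): 28% × $14000.00 = $3920.00
Total income tax: $1590.85 + $3920.00 = $5510.85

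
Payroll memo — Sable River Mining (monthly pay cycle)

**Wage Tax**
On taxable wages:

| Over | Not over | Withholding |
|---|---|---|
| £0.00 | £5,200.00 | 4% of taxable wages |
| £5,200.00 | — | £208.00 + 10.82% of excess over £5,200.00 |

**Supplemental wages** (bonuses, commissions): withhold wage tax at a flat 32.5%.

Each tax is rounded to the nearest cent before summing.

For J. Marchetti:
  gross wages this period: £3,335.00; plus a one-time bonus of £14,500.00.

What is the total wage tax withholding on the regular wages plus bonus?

Wage Tax: taxable = £3,335.00
  4% × £3,335.00 = £133.40
Supplemental (32.5% flat on bonus): 32.5% × £14,500.00 = £4,712.50
Total wage tax: £133.40 + £4,712.50 = £4,845.90

£4,845.90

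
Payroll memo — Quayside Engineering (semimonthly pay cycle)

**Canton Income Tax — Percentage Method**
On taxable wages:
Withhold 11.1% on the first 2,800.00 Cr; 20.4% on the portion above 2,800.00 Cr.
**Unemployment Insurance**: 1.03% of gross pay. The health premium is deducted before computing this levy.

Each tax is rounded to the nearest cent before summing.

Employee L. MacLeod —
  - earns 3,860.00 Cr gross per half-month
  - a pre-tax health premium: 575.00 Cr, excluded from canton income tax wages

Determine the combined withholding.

443.58 Cr

Canton Income Tax: taxable = 3,860.00 Cr − 575.00 Cr = 3,285.00 Cr
  310.80 Cr + 20.4% × (3,285.00 Cr − 2,800.00 Cr) = 310.80 Cr + 20.4% × 485.00 Cr = 409.74 Cr
Unemployment Insurance: 1.03% × 3,285.00 Cr = 33.84 Cr
Total: 409.74 Cr + 33.84 Cr = 443.58 Cr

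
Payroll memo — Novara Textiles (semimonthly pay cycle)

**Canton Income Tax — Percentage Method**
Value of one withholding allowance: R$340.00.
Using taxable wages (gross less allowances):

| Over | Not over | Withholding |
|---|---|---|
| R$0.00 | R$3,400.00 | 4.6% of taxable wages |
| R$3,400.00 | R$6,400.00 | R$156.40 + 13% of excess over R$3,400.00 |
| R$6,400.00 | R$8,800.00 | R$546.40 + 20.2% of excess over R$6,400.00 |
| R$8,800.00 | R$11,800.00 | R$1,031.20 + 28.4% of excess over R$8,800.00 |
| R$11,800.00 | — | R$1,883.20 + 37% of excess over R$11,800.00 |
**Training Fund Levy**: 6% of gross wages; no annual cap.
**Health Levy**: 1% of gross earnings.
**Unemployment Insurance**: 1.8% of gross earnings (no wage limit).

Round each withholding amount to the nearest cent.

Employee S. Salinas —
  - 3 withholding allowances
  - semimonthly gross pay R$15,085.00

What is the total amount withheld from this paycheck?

R$4,048.73

Canton Income Tax: taxable = R$15,085.00 − 3×R$340.00 = R$14,065.00
  R$1,883.20 + 37% × (R$14,065.00 − R$11,800.00) = R$1,883.20 + 37% × R$2,265.00 = R$2,721.25
Training Fund Levy: 6% × R$15,085.00 = R$905.10
Health Levy: 1% × R$15,085.00 = R$150.85
Unemployment Insurance: 1.8% × R$15,085.00 = R$271.53
Total: R$2,721.25 + R$905.10 + R$150.85 + R$271.53 = R$4,048.73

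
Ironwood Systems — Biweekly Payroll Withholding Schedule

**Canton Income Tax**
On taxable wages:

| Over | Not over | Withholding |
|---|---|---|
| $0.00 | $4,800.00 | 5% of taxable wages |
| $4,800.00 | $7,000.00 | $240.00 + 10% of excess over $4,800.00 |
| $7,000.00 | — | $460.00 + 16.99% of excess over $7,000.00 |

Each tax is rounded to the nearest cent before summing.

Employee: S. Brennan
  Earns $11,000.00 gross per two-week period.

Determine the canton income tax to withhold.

Canton Income Tax: taxable = $11,000.00
  $460.00 + 16.99% × ($11,000.00 − $7,000.00) = $460.00 + 16.99% × $4,000.00 = $1,139.60

$1,139.60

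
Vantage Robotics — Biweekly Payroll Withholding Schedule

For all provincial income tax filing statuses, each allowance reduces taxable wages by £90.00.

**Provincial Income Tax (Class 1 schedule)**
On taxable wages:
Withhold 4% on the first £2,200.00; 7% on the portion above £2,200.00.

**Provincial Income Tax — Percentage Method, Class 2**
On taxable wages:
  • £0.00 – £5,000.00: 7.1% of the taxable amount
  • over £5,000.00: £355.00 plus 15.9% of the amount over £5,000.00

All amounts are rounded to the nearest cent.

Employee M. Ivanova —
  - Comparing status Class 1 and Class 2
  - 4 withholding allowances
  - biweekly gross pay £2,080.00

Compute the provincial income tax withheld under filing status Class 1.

£68.80

Provincial Income Tax (Class 1): taxable = £2,080.00 − 4×£90.00 = £1,720.00
  4% × £1,720.00 = £68.80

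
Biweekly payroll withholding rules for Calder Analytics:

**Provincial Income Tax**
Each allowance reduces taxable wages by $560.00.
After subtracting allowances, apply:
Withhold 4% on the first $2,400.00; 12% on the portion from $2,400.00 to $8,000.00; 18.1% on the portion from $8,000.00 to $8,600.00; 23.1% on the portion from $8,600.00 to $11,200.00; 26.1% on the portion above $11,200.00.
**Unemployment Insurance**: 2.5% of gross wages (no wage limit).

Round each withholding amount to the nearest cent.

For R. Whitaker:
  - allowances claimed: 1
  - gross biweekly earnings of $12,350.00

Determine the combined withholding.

$1,939.94

Provincial Income Tax: taxable = $12,350.00 − 1×$560.00 = $11,790.00
  $1,477.20 + 26.1% × ($11,790.00 − $11,200.00) = $1,477.20 + 26.1% × $590.00 = $1,631.19
Unemployment Insurance: 2.5% × $12,350.00 = $308.75
Total: $1,631.19 + $308.75 = $1,939.94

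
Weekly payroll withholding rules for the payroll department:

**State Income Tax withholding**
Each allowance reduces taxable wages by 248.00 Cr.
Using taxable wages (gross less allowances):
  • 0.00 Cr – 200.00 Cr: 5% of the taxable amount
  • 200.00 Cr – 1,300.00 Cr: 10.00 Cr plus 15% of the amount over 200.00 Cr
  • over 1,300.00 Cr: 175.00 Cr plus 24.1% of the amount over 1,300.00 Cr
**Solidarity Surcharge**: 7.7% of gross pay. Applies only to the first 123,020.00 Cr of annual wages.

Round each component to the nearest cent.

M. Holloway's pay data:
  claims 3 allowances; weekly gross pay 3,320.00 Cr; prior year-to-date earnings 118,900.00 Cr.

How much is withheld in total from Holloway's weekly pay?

738.16 Cr

State Income Tax: taxable = 3,320.00 Cr − 3×248.00 Cr = 2,576.00 Cr
  175.00 Cr + 24.1% × (2,576.00 Cr − 1,300.00 Cr) = 175.00 Cr + 24.1% × 1,276.00 Cr = 482.52 Cr
Solidarity Surcharge: 7.7% × 3,320.00 Cr = 255.64 Cr
Total: 482.52 Cr + 255.64 Cr = 738.16 Cr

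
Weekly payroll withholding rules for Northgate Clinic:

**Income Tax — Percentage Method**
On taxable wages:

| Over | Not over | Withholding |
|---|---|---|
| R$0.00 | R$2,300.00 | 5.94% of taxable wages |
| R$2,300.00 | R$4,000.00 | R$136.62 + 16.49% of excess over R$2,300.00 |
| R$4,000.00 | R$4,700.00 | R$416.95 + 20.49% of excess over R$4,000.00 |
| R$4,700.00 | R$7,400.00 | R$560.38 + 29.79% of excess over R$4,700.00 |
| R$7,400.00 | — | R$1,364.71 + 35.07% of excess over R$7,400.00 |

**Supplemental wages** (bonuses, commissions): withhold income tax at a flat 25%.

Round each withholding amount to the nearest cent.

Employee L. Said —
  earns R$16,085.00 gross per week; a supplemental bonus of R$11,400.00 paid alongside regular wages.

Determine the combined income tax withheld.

R$7,260.54

Income Tax: taxable = R$16,085.00
  R$1,364.71 + 35.07% × (R$16,085.00 − R$7,400.00) = R$1,364.71 + 35.07% × R$8,685.00 = R$4,410.54
Supplemental (25% flat on bonus): 25% × R$11,400.00 = R$2,850.00
Total income tax: R$4,410.54 + R$2,850.00 = R$7,260.54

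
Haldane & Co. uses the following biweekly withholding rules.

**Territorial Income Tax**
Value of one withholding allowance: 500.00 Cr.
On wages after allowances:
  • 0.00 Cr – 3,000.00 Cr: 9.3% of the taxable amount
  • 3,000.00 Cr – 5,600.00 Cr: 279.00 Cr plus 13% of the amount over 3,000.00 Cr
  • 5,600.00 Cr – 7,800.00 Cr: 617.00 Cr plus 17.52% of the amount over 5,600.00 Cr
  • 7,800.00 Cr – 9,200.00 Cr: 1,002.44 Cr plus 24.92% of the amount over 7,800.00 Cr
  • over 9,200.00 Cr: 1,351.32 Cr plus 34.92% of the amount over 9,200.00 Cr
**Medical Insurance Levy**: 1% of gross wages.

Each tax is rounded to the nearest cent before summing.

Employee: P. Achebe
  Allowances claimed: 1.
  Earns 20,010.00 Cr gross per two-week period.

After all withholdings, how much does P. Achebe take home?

Territorial Income Tax: taxable = 20,010.00 Cr − 1×500.00 Cr = 19,510.00 Cr
  1,351.32 Cr + 34.92% × (19,510.00 Cr − 9,200.00 Cr) = 1,351.32 Cr + 34.92% × 10,310.00 Cr = 4,951.57 Cr
Medical Insurance Levy: 1% × 20,010.00 Cr = 200.10 Cr
Total withheld: 4,951.57 Cr + 200.10 Cr = 5,151.67 Cr
Net pay: 20,010.00 Cr − 5,151.67 Cr = 14,858.33 Cr

14,858.33 Cr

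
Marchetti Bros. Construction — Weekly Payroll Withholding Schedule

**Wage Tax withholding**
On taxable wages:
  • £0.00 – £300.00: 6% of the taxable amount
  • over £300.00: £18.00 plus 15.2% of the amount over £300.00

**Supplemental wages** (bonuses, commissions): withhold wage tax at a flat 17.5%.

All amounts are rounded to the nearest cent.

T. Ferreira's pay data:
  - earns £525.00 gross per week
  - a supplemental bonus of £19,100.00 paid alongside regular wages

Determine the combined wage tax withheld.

£3,394.70

Wage Tax: taxable = £525.00
  £18.00 + 15.2% × (£525.00 − £300.00) = £18.00 + 15.2% × £225.00 = £52.20
Supplemental (17.5% flat on bonus): 17.5% × £19,100.00 = £3,342.50
Total wage tax: £52.20 + £3,342.50 = £3,394.70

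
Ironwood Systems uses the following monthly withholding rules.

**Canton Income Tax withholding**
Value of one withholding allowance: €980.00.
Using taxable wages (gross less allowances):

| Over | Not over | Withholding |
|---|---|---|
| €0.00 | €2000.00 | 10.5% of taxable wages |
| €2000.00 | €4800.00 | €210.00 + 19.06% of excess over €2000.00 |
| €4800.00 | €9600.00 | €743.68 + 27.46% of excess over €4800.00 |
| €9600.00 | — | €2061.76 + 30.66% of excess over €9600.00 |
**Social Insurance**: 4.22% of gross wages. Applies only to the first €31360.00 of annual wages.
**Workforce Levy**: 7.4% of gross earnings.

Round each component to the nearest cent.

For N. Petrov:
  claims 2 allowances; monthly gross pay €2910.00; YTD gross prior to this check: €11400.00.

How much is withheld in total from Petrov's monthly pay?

€437.89

Canton Income Tax: taxable = €2910.00 − 2×€980.00 = €950.00
  10.5% × €950.00 = €99.75
Social Insurance: 4.22% × €2910.00 = €122.80
Workforce Levy: 7.4% × €2910.00 = €215.34
Total: €99.75 + €122.80 + €215.34 = €437.89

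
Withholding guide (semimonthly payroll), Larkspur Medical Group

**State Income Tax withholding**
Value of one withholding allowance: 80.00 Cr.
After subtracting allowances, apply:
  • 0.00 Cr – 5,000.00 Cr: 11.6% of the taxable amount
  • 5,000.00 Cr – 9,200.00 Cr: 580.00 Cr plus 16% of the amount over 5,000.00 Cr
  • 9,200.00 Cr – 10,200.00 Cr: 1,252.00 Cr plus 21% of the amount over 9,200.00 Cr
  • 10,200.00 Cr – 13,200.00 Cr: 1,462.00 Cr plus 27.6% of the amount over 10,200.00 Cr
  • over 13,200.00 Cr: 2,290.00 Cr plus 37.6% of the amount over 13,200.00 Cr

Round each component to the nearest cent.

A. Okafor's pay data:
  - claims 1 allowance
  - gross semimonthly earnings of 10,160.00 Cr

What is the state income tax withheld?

State Income Tax: taxable = 10,160.00 Cr − 1×80.00 Cr = 10,080.00 Cr
  1,252.00 Cr + 21% × (10,080.00 Cr − 9,200.00 Cr) = 1,252.00 Cr + 21% × 880.00 Cr = 1,436.80 Cr

1,436.80 Cr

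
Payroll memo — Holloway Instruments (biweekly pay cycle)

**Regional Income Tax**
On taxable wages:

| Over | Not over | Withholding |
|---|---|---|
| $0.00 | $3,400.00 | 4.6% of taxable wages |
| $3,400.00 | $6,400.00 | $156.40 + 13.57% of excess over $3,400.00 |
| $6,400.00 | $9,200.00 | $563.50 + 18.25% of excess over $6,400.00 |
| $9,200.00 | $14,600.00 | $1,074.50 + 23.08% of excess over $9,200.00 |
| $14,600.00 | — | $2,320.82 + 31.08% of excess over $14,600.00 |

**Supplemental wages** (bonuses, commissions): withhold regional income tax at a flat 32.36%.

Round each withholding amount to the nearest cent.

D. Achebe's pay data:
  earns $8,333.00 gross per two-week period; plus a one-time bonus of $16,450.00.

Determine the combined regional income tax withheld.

$6,239.49

Regional Income Tax: taxable = $8,333.00
  $563.50 + 18.25% × ($8,333.00 − $6,400.00) = $563.50 + 18.25% × $1,933.00 = $916.27
Supplemental (32.36% flat on bonus): 32.36% × $16,450.00 = $5,323.22
Total regional income tax: $916.27 + $5,323.22 = $6,239.49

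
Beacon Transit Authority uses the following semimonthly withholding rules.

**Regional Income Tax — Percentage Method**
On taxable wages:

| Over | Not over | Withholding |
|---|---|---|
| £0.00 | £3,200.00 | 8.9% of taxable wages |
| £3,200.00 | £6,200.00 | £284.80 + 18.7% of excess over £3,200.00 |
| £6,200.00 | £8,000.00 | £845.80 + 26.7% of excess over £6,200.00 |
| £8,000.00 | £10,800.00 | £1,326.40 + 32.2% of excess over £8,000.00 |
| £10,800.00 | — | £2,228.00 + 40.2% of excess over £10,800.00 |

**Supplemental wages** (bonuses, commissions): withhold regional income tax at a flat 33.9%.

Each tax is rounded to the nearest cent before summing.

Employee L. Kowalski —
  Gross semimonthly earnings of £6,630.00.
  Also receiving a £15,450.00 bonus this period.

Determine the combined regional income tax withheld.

Regional Income Tax: taxable = £6,630.00
  £845.80 + 26.7% × (£6,630.00 − £6,200.00) = £845.80 + 26.7% × £430.00 = £960.61
Supplemental (33.9% flat on bonus): 33.9% × £15,450.00 = £5,237.55
Total regional income tax: £960.61 + £5,237.55 = £6,198.16

£6,198.16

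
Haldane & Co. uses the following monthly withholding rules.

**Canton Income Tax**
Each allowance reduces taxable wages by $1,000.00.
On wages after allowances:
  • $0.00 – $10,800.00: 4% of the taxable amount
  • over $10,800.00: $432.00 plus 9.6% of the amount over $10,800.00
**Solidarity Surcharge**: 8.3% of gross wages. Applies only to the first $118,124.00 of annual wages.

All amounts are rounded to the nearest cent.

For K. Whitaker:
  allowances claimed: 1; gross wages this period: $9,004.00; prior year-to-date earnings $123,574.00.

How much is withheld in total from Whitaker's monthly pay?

Canton Income Tax: taxable = $9,004.00 − 1×$1,000.00 = $8,004.00
  4% × $8,004.00 = $320.16
Solidarity Surcharge: YTD $123,574.00 ≥ cap $118,124.00 → $0.00
Total: $320.16 + $0.00 = $320.16

$320.16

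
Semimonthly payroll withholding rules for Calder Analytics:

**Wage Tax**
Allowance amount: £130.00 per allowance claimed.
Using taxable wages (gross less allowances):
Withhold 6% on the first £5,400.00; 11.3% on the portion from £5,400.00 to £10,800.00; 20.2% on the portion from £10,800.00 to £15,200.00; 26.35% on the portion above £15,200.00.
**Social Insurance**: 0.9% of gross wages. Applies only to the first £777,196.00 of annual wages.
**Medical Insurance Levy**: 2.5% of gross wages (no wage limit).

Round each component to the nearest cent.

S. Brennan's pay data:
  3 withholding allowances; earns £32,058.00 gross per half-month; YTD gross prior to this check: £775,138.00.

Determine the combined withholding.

Wage Tax: taxable = £32,058.00 − 3×£130.00 = £31,668.00
  £1,823.00 + 26.35% × (£31,668.00 − £15,200.00) = £1,823.00 + 26.35% × £16,468.00 = £6,162.32
Social Insurance: cap £777,196.00 − YTD £775,138.00 = £2,058.00 subject; 0.9% × £2,058.00 = £18.52
Medical Insurance Levy: 2.5% × £32,058.00 = £801.45
Total: £6,162.32 + £18.52 + £801.45 = £6,982.29

£6,982.29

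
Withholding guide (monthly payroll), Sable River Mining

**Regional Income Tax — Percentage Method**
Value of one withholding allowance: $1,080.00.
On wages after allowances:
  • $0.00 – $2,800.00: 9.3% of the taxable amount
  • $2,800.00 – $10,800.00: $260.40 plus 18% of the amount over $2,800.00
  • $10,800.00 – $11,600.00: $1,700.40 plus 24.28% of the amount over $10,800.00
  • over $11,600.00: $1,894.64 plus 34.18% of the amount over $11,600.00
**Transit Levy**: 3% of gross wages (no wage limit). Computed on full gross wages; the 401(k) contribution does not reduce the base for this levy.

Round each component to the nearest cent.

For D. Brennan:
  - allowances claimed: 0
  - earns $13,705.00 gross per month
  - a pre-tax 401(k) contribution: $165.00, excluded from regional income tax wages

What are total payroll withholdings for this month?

Regional Income Tax: taxable = $13,705.00 − $165.00 = $13,540.00
  $1,894.64 + 34.18% × ($13,540.00 − $11,600.00) = $1,894.64 + 34.18% × $1,940.00 = $2,557.73
Transit Levy: 3% × $13,705.00 = $411.15
Total: $2,557.73 + $411.15 = $2,968.88

$2,968.88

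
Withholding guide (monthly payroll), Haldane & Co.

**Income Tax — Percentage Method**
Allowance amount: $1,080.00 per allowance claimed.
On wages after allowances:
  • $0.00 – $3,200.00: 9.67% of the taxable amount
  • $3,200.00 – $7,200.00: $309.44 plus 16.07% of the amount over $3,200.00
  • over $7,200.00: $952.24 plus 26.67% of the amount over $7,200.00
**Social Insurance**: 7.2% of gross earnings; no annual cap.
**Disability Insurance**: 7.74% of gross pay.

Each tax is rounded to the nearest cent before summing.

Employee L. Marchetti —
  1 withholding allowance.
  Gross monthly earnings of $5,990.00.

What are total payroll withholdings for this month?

Income Tax: taxable = $5,990.00 − 1×$1,080.00 = $4,910.00
  $309.44 + 16.07% × ($4,910.00 − $3,200.00) = $309.44 + 16.07% × $1,710.00 = $584.24
Social Insurance: 7.2% × $5,990.00 = $431.28
Disability Insurance: 7.74% × $5,990.00 = $463.63
Total: $584.24 + $431.28 + $463.63 = $1,479.15

$1,479.15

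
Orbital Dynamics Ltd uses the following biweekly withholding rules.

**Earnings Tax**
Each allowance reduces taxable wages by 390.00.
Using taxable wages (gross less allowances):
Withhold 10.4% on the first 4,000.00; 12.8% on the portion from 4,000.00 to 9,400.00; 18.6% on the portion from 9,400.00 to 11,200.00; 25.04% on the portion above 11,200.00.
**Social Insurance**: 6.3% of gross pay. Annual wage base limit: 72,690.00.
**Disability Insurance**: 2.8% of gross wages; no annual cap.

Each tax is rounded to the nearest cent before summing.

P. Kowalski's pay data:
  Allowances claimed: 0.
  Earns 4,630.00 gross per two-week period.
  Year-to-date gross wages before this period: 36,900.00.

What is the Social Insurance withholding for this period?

291.69

Social Insurance: 6.3% × 4,630.00 = 291.69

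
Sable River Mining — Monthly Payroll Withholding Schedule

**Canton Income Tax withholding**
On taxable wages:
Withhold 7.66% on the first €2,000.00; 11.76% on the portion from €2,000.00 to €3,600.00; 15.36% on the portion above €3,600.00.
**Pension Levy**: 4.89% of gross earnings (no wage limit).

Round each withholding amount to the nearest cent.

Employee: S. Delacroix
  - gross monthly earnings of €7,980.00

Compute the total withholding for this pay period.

Canton Income Tax: taxable = €7,980.00
  €341.36 + 15.36% × (€7,980.00 − €3,600.00) = €341.36 + 15.36% × €4,380.00 = €1,014.13
Pension Levy: 4.89% × €7,980.00 = €390.22
Total: €1,014.13 + €390.22 = €1,404.35

€1,404.35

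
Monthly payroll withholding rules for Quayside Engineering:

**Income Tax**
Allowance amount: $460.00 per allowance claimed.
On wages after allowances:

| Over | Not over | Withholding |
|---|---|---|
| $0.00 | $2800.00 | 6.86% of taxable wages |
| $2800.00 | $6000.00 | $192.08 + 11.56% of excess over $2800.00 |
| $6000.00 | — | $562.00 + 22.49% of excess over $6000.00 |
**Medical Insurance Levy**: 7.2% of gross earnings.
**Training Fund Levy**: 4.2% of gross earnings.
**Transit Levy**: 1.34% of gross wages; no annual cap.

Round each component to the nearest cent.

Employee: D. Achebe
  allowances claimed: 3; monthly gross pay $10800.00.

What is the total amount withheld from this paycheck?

$2707.08

Income Tax: taxable = $10800.00 − 3×$460.00 = $9420.00
  $562.00 + 22.49% × ($9420.00 − $6000.00) = $562.00 + 22.49% × $3420.00 = $1331.16
Medical Insurance Levy: 7.2% × $10800.00 = $777.60
Training Fund Levy: 4.2% × $10800.00 = $453.60
Transit Levy: 1.34% × $10800.00 = $144.72
Total: $1331.16 + $777.60 + $453.60 + $144.72 = $2707.08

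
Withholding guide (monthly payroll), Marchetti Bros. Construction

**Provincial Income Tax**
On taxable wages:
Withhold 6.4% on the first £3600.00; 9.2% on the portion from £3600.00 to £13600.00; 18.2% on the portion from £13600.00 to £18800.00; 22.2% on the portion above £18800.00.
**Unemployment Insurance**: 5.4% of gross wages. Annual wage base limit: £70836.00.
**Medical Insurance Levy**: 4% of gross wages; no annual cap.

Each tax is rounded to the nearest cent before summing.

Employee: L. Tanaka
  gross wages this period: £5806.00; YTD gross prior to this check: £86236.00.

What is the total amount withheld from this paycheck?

Provincial Income Tax: taxable = £5806.00
  £230.40 + 9.2% × (£5806.00 − £3600.00) = £230.40 + 9.2% × £2206.00 = £433.35
Unemployment Insurance: YTD £86236.00 ≥ cap £70836.00 → £0.00
Medical Insurance Levy: 4% × £5806.00 = £232.24
Total: £433.35 + £0.00 + £232.24 = £665.59

£665.59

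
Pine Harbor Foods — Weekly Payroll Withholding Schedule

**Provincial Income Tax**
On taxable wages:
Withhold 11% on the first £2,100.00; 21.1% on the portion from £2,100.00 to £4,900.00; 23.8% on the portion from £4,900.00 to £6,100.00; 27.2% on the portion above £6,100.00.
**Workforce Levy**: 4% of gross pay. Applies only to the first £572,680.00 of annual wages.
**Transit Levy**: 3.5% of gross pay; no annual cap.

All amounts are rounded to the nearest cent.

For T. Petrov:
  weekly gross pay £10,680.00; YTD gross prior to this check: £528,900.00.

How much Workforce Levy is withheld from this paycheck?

£427.20

Workforce Levy: 4% × £10,680.00 = £427.20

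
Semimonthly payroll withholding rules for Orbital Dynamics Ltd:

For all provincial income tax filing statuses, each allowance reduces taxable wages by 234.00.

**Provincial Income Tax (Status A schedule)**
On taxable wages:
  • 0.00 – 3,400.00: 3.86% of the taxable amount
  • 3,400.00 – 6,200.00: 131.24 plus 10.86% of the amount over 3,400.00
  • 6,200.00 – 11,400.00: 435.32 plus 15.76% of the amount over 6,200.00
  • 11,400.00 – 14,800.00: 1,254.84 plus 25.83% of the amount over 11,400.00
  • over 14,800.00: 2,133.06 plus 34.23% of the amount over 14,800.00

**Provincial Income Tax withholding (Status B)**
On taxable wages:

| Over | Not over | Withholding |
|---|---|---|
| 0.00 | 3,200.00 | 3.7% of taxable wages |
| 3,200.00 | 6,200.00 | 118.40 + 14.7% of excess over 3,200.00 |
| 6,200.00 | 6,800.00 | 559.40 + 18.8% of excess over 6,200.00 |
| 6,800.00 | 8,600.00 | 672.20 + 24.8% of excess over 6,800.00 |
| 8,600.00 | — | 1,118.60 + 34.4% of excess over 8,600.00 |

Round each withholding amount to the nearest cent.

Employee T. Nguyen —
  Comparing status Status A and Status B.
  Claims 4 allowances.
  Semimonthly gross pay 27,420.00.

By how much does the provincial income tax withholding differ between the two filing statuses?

1,138.21

Provincial Income Tax (Status A): taxable = 27,420.00 − 4×234.00 = 26,484.00
  2,133.06 + 34.23% × (26,484.00 − 14,800.00) = 2,133.06 + 34.23% × 11,684.00 = 6,132.49
Provincial Income Tax (Status B): taxable = 27,420.00 − 4×234.00 = 26,484.00
  1,118.60 + 34.4% × (26,484.00 − 8,600.00) = 1,118.60 + 34.4% × 17,884.00 = 7,270.70
Difference: |6,132.49 − 7,270.70| = 1,138.21 (higher under Status B)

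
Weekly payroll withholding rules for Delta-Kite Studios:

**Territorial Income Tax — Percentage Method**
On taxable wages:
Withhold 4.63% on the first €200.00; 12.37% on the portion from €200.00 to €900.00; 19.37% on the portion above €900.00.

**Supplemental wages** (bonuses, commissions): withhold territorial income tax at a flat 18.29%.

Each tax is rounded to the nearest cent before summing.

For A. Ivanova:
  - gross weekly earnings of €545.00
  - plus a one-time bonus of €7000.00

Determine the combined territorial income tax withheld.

€1332.24

Territorial Income Tax: taxable = €545.00
  €9.26 + 12.37% × (€545.00 − €200.00) = €9.26 + 12.37% × €345.00 = €51.94
Supplemental (18.29% flat on bonus): 18.29% × €7000.00 = €1280.30
Total territorial income tax: €51.94 + €1280.30 = €1332.24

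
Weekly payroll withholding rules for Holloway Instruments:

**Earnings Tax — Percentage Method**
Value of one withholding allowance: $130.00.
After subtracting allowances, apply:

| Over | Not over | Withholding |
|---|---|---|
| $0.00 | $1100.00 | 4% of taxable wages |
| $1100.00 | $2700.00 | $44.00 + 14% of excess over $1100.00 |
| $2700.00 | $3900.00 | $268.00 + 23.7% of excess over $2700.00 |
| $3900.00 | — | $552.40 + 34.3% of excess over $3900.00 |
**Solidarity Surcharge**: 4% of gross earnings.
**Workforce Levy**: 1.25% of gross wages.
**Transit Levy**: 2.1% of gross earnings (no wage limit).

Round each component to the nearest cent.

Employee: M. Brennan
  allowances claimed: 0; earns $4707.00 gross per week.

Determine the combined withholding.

Earnings Tax: taxable = $4707.00
  $552.40 + 34.3% × ($4707.00 − $3900.00) = $552.40 + 34.3% × $807.00 = $829.20
Solidarity Surcharge: 4% × $4707.00 = $188.28
Workforce Levy: 1.25% × $4707.00 = $58.84
Transit Levy: 2.1% × $4707.00 = $98.85
Total: $829.20 + $188.28 + $58.84 + $98.85 = $1175.17

$1175.17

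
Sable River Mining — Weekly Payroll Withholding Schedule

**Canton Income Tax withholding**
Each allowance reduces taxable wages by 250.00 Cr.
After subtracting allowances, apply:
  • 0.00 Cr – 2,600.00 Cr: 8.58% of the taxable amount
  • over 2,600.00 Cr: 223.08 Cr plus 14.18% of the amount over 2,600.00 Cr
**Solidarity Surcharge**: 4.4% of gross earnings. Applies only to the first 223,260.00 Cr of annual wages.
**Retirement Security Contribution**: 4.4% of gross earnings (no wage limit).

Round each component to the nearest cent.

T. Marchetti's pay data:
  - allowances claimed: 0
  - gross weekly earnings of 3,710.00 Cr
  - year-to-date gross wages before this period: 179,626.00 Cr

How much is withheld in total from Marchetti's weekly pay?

Canton Income Tax: taxable = 3,710.00 Cr
  223.08 Cr + 14.18% × (3,710.00 Cr − 2,600.00 Cr) = 223.08 Cr + 14.18% × 1,110.00 Cr = 380.48 Cr
Solidarity Surcharge: 4.4% × 3,710.00 Cr = 163.24 Cr
Retirement Security Contribution: 4.4% × 3,710.00 Cr = 163.24 Cr
Total: 380.48 Cr + 163.24 Cr + 163.24 Cr = 706.96 Cr

706.96 Cr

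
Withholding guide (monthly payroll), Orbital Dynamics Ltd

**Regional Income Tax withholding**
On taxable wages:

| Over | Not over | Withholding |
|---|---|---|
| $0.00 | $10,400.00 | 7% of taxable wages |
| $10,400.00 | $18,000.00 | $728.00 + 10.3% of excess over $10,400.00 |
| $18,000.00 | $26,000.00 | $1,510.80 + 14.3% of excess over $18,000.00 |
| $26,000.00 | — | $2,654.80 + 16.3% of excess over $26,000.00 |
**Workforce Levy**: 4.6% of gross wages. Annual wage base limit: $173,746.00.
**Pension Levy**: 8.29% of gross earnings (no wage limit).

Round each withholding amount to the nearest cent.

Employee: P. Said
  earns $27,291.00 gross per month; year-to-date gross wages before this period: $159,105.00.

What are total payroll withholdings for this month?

$5,801.14

Regional Income Tax: taxable = $27,291.00
  $2,654.80 + 16.3% × ($27,291.00 − $26,000.00) = $2,654.80 + 16.3% × $1,291.00 = $2,865.23
Workforce Levy: cap $173,746.00 − YTD $159,105.00 = $14,641.00 subject; 4.6% × $14,641.00 = $673.49
Pension Levy: 8.29% × $27,291.00 = $2,262.42
Total: $2,865.23 + $673.49 + $2,262.42 = $5,801.14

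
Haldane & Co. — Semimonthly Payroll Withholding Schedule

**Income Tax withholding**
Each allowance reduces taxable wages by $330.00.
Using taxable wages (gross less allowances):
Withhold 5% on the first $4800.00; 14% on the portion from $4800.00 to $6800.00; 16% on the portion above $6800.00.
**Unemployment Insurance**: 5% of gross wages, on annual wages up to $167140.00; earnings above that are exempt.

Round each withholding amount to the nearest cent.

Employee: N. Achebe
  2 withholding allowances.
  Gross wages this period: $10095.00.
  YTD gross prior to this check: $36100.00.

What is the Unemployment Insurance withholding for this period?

$504.75

Unemployment Insurance: 5% × $10095.00 = $504.75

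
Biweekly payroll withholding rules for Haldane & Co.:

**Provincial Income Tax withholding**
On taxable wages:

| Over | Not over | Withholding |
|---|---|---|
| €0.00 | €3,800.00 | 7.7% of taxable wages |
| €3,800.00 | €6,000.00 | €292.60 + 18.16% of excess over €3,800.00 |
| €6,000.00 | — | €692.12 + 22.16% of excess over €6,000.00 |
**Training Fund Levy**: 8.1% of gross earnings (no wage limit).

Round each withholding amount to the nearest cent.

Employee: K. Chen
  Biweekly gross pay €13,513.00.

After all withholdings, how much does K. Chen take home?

Provincial Income Tax: taxable = €13,513.00
  €692.12 + 22.16% × (€13,513.00 − €6,000.00) = €692.12 + 22.16% × €7,513.00 = €2,357.00
Training Fund Levy: 8.1% × €13,513.00 = €1,094.55
Total withheld: €2,357.00 + €1,094.55 = €3,451.55
Net pay: €13,513.00 − €3,451.55 = €10,061.45

€10,061.45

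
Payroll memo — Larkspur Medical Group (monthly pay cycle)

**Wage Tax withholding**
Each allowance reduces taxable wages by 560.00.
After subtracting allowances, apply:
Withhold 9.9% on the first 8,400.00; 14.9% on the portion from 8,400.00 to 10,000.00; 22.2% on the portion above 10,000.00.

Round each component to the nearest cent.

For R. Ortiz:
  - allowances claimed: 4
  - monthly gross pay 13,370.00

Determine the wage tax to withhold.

1,320.86

Wage Tax: taxable = 13,370.00 − 4×560.00 = 11,130.00
  1,070.00 + 22.2% × (11,130.00 − 10,000.00) = 1,070.00 + 22.2% × 1,130.00 = 1,320.86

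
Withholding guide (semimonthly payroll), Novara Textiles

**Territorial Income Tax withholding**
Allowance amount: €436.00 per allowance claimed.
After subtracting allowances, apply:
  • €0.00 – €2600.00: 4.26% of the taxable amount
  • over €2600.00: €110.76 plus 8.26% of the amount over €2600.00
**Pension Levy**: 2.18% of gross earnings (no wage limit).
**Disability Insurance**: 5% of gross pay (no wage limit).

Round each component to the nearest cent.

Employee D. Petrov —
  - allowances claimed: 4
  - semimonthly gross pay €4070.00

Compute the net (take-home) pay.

€3678.68

Territorial Income Tax: taxable = €4070.00 − 4×€436.00 = €2326.00
  4.26% × €2326.00 = €99.09
Pension Levy: 2.18% × €4070.00 = €88.73
Disability Insurance: 5% × €4070.00 = €203.50
Total withheld: €99.09 + €88.73 + €203.50 = €391.32
Net pay: €4070.00 − €391.32 = €3678.68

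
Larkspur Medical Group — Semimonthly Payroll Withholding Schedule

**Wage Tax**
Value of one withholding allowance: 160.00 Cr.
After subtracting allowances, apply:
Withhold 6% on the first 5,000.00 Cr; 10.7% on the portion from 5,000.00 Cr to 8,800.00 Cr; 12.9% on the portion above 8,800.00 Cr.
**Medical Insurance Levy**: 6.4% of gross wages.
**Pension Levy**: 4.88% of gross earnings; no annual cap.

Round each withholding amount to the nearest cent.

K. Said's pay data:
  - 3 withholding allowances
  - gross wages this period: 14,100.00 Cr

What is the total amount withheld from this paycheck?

2,918.86 Cr

Wage Tax: taxable = 14,100.00 Cr − 3×160.00 Cr = 13,620.00 Cr
  706.60 Cr + 12.9% × (13,620.00 Cr − 8,800.00 Cr) = 706.60 Cr + 12.9% × 4,820.00 Cr = 1,328.38 Cr
Medical Insurance Levy: 6.4% × 14,100.00 Cr = 902.40 Cr
Pension Levy: 4.88% × 14,100.00 Cr = 688.08 Cr
Total: 1,328.38 Cr + 902.40 Cr + 688.08 Cr = 2,918.86 Cr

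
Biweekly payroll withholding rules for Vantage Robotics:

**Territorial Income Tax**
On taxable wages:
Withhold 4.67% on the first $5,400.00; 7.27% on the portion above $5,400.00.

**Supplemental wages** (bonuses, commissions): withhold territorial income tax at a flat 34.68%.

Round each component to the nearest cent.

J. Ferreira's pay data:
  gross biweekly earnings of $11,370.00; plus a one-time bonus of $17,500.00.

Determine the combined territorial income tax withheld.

Territorial Income Tax: taxable = $11,370.00
  $252.18 + 7.27% × ($11,370.00 − $5,400.00) = $252.18 + 7.27% × $5,970.00 = $686.20
Supplemental (34.68% flat on bonus): 34.68% × $17,500.00 = $6,069.00
Total territorial income tax: $686.20 + $6,069.00 = $6,755.20

$6,755.20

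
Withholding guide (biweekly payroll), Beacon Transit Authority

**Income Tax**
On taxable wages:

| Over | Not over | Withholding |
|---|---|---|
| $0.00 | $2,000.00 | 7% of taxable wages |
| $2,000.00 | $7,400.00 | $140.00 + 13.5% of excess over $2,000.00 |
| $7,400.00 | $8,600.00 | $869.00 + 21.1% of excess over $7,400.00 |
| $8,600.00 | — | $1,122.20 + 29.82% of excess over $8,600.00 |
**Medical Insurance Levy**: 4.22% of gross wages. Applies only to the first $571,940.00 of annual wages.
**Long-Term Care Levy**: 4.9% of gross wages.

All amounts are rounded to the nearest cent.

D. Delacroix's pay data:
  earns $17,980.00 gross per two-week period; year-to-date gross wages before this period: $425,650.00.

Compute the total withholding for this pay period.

$5,559.10

Income Tax: taxable = $17,980.00
  $1,122.20 + 29.82% × ($17,980.00 − $8,600.00) = $1,122.20 + 29.82% × $9,380.00 = $3,919.32
Medical Insurance Levy: 4.22% × $17,980.00 = $758.76
Long-Term Care Levy: 4.9% × $17,980.00 = $881.02
Total: $3,919.32 + $758.76 + $881.02 = $5,559.10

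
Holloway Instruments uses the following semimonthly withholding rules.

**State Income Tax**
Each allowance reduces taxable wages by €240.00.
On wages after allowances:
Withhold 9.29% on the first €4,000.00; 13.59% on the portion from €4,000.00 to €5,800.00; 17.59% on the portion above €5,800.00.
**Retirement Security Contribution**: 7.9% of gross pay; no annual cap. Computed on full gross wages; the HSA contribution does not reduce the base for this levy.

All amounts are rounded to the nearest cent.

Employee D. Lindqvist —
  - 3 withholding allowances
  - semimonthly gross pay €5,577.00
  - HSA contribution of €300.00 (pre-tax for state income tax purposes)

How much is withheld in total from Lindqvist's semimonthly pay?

€887.88

State Income Tax: taxable = €5,577.00 − €300.00 − 3×€240.00 = €4,557.00
  €371.60 + 13.59% × (€4,557.00 − €4,000.00) = €371.60 + 13.59% × €557.00 = €447.30
Retirement Security Contribution: 7.9% × €5,577.00 = €440.58
Total: €447.30 + €440.58 = €887.88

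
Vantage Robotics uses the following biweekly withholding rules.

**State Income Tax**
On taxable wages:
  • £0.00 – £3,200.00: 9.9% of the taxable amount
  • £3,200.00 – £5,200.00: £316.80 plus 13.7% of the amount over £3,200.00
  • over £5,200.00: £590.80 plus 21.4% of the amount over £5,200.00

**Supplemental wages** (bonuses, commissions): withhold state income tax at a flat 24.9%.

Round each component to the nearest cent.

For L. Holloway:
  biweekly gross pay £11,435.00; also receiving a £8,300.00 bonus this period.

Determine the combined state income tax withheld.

£3,991.79

State Income Tax: taxable = £11,435.00
  £590.80 + 21.4% × (£11,435.00 − £5,200.00) = £590.80 + 21.4% × £6,235.00 = £1,925.09
Supplemental (24.9% flat on bonus): 24.9% × £8,300.00 = £2,066.70
Total state income tax: £1,925.09 + £2,066.70 = £3,991.79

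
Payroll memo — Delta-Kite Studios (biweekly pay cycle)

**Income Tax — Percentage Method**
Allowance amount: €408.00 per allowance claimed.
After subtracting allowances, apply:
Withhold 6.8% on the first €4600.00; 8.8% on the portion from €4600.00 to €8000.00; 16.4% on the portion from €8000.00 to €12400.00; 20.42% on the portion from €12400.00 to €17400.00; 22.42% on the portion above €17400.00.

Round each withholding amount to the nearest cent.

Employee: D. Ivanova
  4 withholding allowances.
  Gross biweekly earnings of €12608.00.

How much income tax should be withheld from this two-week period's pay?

€1100.06

Income Tax: taxable = €12608.00 − 4×€408.00 = €10976.00
  €612.00 + 16.4% × (€10976.00 − €8000.00) = €612.00 + 16.4% × €2976.00 = €1100.06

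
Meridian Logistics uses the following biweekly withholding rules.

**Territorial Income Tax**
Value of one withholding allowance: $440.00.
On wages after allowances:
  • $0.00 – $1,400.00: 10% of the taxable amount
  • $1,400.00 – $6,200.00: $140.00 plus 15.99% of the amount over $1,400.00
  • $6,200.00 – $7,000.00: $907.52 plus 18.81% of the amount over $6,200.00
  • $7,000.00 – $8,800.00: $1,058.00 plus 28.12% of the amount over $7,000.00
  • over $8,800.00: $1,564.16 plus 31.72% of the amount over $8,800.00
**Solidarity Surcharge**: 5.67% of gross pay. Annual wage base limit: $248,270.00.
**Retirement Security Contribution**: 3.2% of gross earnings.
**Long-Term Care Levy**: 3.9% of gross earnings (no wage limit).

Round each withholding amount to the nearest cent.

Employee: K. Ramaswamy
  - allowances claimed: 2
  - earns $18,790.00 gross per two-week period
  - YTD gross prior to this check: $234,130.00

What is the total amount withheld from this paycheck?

$6,589.68

Territorial Income Tax: taxable = $18,790.00 − 2×$440.00 = $17,910.00
  $1,564.16 + 31.72% × ($17,910.00 − $8,800.00) = $1,564.16 + 31.72% × $9,110.00 = $4,453.85
Solidarity Surcharge: cap $248,270.00 − YTD $234,130.00 = $14,140.00 subject; 5.67% × $14,140.00 = $801.74
Retirement Security Contribution: 3.2% × $18,790.00 = $601.28
Long-Term Care Levy: 3.9% × $18,790.00 = $732.81
Total: $4,453.85 + $801.74 + $601.28 + $732.81 = $6,589.68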